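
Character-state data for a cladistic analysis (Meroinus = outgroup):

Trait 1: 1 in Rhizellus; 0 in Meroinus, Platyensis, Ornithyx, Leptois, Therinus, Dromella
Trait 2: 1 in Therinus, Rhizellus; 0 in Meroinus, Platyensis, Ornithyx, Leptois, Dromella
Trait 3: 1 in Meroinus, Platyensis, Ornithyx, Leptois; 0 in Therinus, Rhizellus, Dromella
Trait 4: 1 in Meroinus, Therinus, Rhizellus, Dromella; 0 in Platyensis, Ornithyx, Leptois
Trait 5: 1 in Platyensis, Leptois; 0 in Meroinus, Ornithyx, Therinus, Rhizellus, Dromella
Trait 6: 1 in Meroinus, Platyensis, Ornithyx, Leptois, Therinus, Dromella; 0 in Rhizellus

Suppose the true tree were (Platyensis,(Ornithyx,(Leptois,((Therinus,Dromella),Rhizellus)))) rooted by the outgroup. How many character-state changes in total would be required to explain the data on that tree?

9

Map each character onto (Platyensis,(Ornithyx,(Leptois,((Therinus,Dromella),Rhizellus)))) (rooted by Meroinus) and count the minimum state changes it requires (Fitch parsimony):
Trait 1: 1; Trait 2: 2; Trait 3: 1; Trait 4: 2; Trait 5: 2; Trait 6: 1.
Total tree length = 9.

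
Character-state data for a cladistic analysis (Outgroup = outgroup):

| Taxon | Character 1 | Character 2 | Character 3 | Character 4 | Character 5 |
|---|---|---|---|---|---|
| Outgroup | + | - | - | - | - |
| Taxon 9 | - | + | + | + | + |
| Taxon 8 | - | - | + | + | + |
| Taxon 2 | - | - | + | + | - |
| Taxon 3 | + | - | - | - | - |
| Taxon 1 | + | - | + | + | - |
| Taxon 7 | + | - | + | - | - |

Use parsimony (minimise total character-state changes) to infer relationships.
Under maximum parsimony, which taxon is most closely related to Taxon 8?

Character polarity is set by the outgroup: the derived state is whichever differs from the outgroup's state, so for Character 1 the derived state is '-', and for the remaining characters it is '+'.
Character 1 (derived state '-') is shared by Taxon 2, Taxon 8, and Taxon 9 — a synapomorphy uniting that clade.
Character 2 (derived state '+') is unique to Taxon 9 (autapomorphy; uninformative for grouping).
Character 3: derived state '+' in Taxon 1, Taxon 2, Taxon 7, Taxon 8, and Taxon 9 only — synapomorphy for {Taxon 1, Taxon 2, Taxon 7, Taxon 8, Taxon 9}.
Character 4 (derived state '+') is shared by Taxon 1, Taxon 2, Taxon 8, and Taxon 9 — a synapomorphy uniting that clade.
Character 5 (derived state '+') is shared by Taxon 8 and Taxon 9 — a synapomorphy uniting that clade.
Most parsimonious ingroup topology: (((((Taxon 9,Taxon 8),Taxon 2),Taxon 1),Taxon 7),Taxon 3).
Taxon 8 and Taxon 9 form a cherry on this tree, so they are sister taxa.

Taxon 9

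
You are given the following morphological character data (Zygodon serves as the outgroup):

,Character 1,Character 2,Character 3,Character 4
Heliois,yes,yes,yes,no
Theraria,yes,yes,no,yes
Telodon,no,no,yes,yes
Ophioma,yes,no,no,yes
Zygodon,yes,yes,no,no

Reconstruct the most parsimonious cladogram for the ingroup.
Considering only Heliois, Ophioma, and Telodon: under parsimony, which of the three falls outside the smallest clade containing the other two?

Character polarity is set by the outgroup: the derived state is whichever differs from the outgroup's state, so for Character 1, Character 2 the derived state is 'no', and for the remaining characters it is 'yes'.
Character 1 (derived state 'no') is unique to Telodon (autapomorphy; uninformative for grouping).
Only Ophioma and Telodon show the derived state 'no' for Character 2, supporting them as a clade.
Character 3 (state 'yes') occurs in Heliois and Telodon but conflicts with the nesting implied by the other characters — most parsimoniously interpreted as homoplasy.
Character 4: derived state 'yes' in Ophioma, Telodon, and Theraria only — synapomorphy for {Ophioma, Telodon, Theraria}.
Most parsimonious ingroup topology: (Heliois,((Ophioma,Telodon),Theraria)).
Telodon and Ophioma share a more recent common ancestor with each other than either does with Heliois, so Heliois is the least closely related of the three.

Heliois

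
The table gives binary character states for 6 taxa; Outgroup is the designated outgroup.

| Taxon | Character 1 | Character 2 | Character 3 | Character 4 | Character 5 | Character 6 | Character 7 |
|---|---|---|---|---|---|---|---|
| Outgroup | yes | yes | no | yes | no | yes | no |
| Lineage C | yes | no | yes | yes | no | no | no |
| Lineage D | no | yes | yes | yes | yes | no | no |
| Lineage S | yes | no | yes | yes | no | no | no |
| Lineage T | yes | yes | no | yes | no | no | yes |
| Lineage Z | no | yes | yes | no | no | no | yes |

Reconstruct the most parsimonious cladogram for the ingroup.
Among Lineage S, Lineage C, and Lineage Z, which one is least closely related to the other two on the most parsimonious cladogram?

Lineage Z

Character polarity is set by the outgroup: the derived state is whichever differs from the outgroup's state, so for Character 1, Character 2, Character 4, Character 6 the derived state is 'no', and for the remaining characters it is 'yes'.
Character 1 (derived state 'no') is shared by Lineage D and Lineage Z — a synapomorphy uniting that clade.
Only Lineage C and Lineage S show the derived state 'no' for Character 2, supporting them as a clade.
Character 3: derived state 'yes' in Lineage C, Lineage D, Lineage S, and Lineage Z only — synapomorphy for {Lineage C, Lineage D, Lineage S, Lineage Z}.
Character 4: derived state 'no' in Lineage Z only — an autapomorphy, so it tells us nothing about relationships among taxa.
Character 5: derived state 'yes' in Lineage D only — an autapomorphy, so it tells us nothing about relationships among taxa.
All ingroup taxa share the derived state 'no' for Character 6; it defines the ingroup but does not resolve relationships within it.
Character 7 groups Lineage T and Lineage Z, which is incompatible with the clades supported by the remaining characters; treating it as convergent (homoplasy) costs fewer steps than any alternative tree.
Most parsimonious ingroup topology: (((Lineage C,Lineage S),(Lineage D,Lineage Z)),Lineage T).
Lineage S and Lineage C share a more recent common ancestor with each other than either does with Lineage Z, so Lineage Z is the least closely related of the three.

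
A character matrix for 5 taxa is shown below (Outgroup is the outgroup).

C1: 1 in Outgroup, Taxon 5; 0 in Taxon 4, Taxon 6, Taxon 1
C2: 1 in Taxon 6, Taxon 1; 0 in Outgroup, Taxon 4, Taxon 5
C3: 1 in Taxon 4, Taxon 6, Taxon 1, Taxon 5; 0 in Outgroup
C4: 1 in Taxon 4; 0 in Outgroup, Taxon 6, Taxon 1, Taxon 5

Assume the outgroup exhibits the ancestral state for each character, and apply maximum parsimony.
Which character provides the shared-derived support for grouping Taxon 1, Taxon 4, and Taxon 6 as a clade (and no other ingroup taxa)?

Character polarity is set by the outgroup: the derived state is whichever differs from the outgroup's state, so for C1 the derived state is '0', and for the remaining characters it is '1'.
C1: derived state '0' in Taxon 1, Taxon 4, and Taxon 6 only — synapomorphy for {Taxon 1, Taxon 4, Taxon 6}.
C2: derived state '1' in Taxon 1 and Taxon 6 only — synapomorphy for {Taxon 1, Taxon 6}.
All ingroup taxa share the derived state '1' for C3; it defines the ingroup but does not resolve relationships within it.
C4 (derived state '1') is unique to Taxon 4 (autapomorphy; uninformative for grouping).
Most parsimonious ingroup topology: ((Taxon 4,(Taxon 6,Taxon 1)),Taxon 5).
The clade {Taxon 1, Taxon 4, Taxon 6} is supported by C1: its derived state '0' occurs in exactly those taxa and in no other taxon (including the outgroup).

C1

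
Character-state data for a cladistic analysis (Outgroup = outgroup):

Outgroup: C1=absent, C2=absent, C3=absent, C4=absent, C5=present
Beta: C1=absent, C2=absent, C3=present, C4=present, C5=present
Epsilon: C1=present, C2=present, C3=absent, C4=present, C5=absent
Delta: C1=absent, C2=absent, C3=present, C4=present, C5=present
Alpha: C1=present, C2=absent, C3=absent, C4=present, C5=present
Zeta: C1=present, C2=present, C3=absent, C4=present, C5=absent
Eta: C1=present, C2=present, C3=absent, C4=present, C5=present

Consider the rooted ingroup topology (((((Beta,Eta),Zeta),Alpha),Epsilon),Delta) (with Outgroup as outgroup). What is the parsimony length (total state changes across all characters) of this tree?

Map each character onto (((((Beta,Eta),Zeta),Alpha),Epsilon),Delta) (rooted by Outgroup) and count the minimum state changes it requires (Fitch parsimony):
C1: 2; C2: 3; C3: 2; C4: 1; C5: 2.
Total tree length = 10.

10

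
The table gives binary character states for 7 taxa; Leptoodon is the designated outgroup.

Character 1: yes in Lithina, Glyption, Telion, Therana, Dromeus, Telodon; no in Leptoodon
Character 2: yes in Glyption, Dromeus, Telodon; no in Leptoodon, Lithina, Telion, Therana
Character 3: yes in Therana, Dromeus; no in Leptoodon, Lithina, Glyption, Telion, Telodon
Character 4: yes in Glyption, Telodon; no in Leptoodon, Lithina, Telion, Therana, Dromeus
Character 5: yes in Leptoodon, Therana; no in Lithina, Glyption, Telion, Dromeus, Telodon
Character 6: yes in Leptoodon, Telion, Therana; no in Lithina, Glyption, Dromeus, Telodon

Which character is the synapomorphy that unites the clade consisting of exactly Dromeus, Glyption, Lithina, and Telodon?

Character 6

Character polarity is set by the outgroup: the derived state is whichever differs from the outgroup's state, so for Character 5, Character 6 the derived state is 'no', and for the remaining characters it is 'yes'.
All ingroup taxa share the derived state 'yes' for Character 1; it defines the ingroup but does not resolve relationships within it.
Character 2 (derived state 'yes') is shared by Dromeus, Glyption, and Telodon — a synapomorphy uniting that clade.
Character 3 groups Dromeus and Therana, which is incompatible with the clades supported by the remaining characters; treating it as convergent (homoplasy) costs fewer steps than any alternative tree.
Character 4 (derived state 'yes') is shared by Glyption and Telodon — a synapomorphy uniting that clade.
Character 5 (derived state 'no') is shared by Dromeus, Glyption, Lithina, Telion, and Telodon — a synapomorphy uniting that clade.
Only Dromeus, Glyption, Lithina, and Telodon show the derived state 'no' for Character 6, supporting them as a clade.
Most parsimonious ingroup topology: (((Lithina,((Glyption,Telodon),Dromeus)),Telion),Therana).
The clade {Dromeus, Glyption, Lithina, Telodon} is supported by Character 6: its derived state 'no' occurs in exactly those taxa and in no other taxon (including the outgroup).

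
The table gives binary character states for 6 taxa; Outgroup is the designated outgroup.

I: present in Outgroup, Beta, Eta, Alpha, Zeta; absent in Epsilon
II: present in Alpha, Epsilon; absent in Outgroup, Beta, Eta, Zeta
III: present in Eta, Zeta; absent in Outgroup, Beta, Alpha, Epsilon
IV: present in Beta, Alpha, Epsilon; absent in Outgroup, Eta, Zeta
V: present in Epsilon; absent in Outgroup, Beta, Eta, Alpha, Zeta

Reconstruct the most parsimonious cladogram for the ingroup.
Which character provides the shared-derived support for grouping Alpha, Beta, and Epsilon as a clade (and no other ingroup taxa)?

IV

Character polarity is set by the outgroup: the derived state is whichever differs from the outgroup's state, so for I the derived state is 'absent', and for the remaining characters it is 'present'.
I: derived state 'absent' in Epsilon only — an autapomorphy, so it tells us nothing about relationships among taxa.
Only Alpha and Epsilon show the derived state 'present' for II, supporting them as a clade.
III: derived state 'present' in Eta and Zeta only — synapomorphy for {Eta, Zeta}.
Only Alpha, Beta, and Epsilon show the derived state 'present' for IV, supporting them as a clade.
V: derived state 'present' in Epsilon only — an autapomorphy, so it tells us nothing about relationships among taxa.
Most parsimonious ingroup topology: ((Beta,(Alpha,Epsilon)),(Eta,Zeta)).
The clade {Alpha, Beta, Epsilon} is supported by IV: its derived state 'present' occurs in exactly those taxa and in no other taxon (including the outgroup).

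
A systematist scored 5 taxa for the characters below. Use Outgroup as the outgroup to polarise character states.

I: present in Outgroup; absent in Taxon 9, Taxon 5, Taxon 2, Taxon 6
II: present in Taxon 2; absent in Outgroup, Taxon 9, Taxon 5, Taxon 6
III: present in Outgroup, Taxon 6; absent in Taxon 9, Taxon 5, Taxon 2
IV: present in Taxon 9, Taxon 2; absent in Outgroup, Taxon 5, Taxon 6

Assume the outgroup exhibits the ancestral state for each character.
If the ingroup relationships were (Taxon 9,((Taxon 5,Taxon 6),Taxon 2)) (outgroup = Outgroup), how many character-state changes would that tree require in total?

6

Map each character onto (Taxon 9,((Taxon 5,Taxon 6),Taxon 2)) (rooted by Outgroup) and count the minimum state changes it requires (Fitch parsimony):
I: 1; II: 1; III: 2; IV: 2.
Total tree length = 6.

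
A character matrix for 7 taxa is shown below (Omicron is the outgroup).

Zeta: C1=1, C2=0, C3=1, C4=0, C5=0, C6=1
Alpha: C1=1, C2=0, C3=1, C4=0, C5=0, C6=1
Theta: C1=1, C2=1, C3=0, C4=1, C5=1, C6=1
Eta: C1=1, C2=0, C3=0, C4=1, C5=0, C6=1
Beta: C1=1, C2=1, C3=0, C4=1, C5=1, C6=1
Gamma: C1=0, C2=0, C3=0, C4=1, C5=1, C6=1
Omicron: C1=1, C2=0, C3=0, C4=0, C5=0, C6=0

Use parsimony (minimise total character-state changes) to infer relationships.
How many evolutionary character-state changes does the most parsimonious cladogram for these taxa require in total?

Character polarity is set by the outgroup: the derived state is whichever differs from the outgroup's state, so for C1 the derived state is '0', and for the remaining characters it is '1'.
C1 (derived state '0') is unique to Gamma (autapomorphy; uninformative for grouping).
Only Beta and Theta show the derived state '1' for C2, supporting them as a clade.
C3: derived state '1' in Alpha and Zeta only — synapomorphy for {Alpha, Zeta}.
Only Beta, Eta, Gamma, and Theta show the derived state '1' for C4, supporting them as a clade.
C5 (derived state '1') is shared by Beta, Gamma, and Theta — a synapomorphy uniting that clade.
All ingroup taxa share the derived state '1' for C6; it defines the ingroup but does not resolve relationships within it.
Most parsimonious ingroup topology: ((Eta,((Theta,Beta),Gamma)),(Alpha,Zeta)).
Changes per character on this tree: C1: 1; C2: 1; C3: 1; C4: 1; C5: 1; C6: 1.
Total = 6.

6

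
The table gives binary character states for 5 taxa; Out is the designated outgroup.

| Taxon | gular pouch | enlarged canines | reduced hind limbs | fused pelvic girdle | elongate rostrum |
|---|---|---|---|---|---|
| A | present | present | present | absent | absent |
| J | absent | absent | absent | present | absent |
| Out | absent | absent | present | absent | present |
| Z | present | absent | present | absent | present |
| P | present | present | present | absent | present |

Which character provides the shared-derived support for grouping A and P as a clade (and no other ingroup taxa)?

enlarged canines

Character polarity is set by the outgroup: the derived state is whichever differs from the outgroup's state, so for reduced hind limbs, elongate rostrum the derived state is 'absent', and for the remaining characters it is 'present'.
gular pouch: derived state 'present' in A, P, and Z only — synapomorphy for {A, P, Z}.
Only A and P show the derived state 'present' for enlarged canines, supporting them as a clade.
reduced hind limbs: derived state 'absent' in J only — an autapomorphy, so it tells us nothing about relationships among taxa.
fused pelvic girdle (derived state 'present') is unique to J (autapomorphy; uninformative for grouping).
elongate rostrum groups A and J, which is incompatible with the clades supported by the remaining characters; treating it as convergent (homoplasy) costs fewer steps than any alternative tree.
Most parsimonious ingroup topology: (((P,A),Z),J).
The clade {A, P} is supported by enlarged canines: its derived state 'present' occurs in exactly those taxa and in no other taxon (including the outgroup).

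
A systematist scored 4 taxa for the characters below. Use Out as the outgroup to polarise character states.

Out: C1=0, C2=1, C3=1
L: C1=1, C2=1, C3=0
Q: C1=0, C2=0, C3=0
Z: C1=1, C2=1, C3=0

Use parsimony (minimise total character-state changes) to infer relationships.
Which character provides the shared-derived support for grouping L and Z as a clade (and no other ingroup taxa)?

C1

Character polarity is set by the outgroup: the derived state is whichever differs from the outgroup's state, so for C2, C3 the derived state is '0', and for the remaining characters it is '1'.
C1 (derived state '1') is shared by L and Z — a synapomorphy uniting that clade.
C2: derived state '0' in Q only — an autapomorphy, so it tells us nothing about relationships among taxa.
C3 (derived state '0') is shared by all ingroup taxa — unites the whole ingroup.
Most parsimonious ingroup topology: ((L,Z),Q).
The clade {L, Z} is supported by C1: its derived state '1' occurs in exactly those taxa and in no other taxon (including the outgroup).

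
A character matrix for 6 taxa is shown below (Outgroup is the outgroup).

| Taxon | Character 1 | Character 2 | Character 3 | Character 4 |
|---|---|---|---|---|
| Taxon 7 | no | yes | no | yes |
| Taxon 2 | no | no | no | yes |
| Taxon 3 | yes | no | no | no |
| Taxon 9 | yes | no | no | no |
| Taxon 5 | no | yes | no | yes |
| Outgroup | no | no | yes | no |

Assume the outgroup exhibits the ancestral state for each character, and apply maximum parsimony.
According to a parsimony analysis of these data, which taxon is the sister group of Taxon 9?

Character polarity is set by the outgroup: the derived state is whichever differs from the outgroup's state, so for Character 3 the derived state is 'no', and for the remaining characters it is 'yes'.
Only Taxon 3 and Taxon 9 show the derived state 'yes' for Character 1, supporting them as a clade.
Only Taxon 5 and Taxon 7 show the derived state 'yes' for Character 2, supporting them as a clade.
Character 3 (derived state 'no') is shared by all ingroup taxa — unites the whole ingroup.
Only Taxon 2, Taxon 5, and Taxon 7 show the derived state 'yes' for Character 4, supporting them as a clade.
Most parsimonious ingroup topology: ((Taxon 9,Taxon 3),(Taxon 2,(Taxon 7,Taxon 5))).
Taxon 9 and Taxon 3 form a cherry on this tree, so they are sister taxa.

Taxon 3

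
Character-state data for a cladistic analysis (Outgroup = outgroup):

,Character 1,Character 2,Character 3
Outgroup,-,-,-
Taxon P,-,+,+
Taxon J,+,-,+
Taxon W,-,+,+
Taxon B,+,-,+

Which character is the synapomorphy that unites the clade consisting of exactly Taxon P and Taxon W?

Character 2

The outgroup has state '-' for every character, so '+' is the derived state throughout.
Only Taxon B and Taxon J show the derived state '+' for Character 1, supporting them as a clade.
Only Taxon P and Taxon W show the derived state '+' for Character 2, supporting them as a clade.
Character 3 (derived state '+') is shared by all ingroup taxa — unites the whole ingroup.
Most parsimonious ingroup topology: ((Taxon P,Taxon W),(Taxon J,Taxon B)).
The clade {Taxon P, Taxon W} is supported by Character 2: its derived state '+' occurs in exactly those taxa and in no other taxon (including the outgroup).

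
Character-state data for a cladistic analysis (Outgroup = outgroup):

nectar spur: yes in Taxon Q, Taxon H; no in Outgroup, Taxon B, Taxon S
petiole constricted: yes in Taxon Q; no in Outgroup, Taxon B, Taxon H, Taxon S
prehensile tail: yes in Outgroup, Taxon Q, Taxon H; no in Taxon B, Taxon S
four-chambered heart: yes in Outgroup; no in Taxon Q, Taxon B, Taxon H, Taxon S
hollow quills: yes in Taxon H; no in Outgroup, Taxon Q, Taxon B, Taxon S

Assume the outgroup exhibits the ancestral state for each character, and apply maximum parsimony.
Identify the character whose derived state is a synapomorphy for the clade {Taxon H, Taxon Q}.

Character polarity is set by the outgroup: the derived state is whichever differs from the outgroup's state, so for prehensile tail, four-chambered heart the derived state is 'no', and for the remaining characters it is 'yes'.
Only Taxon H and Taxon Q show the derived state 'yes' for nectar spur, supporting them as a clade.
petiole constricted: derived state 'yes' in Taxon Q only — an autapomorphy, so it tells us nothing about relationships among taxa.
Only Taxon B and Taxon S show the derived state 'no' for prehensile tail, supporting them as a clade.
All ingroup taxa share the derived state 'no' for four-chambered heart; it defines the ingroup but does not resolve relationships within it.
hollow quills: derived state 'yes' in Taxon H only — an autapomorphy, so it tells us nothing about relationships among taxa.
Most parsimonious ingroup topology: ((Taxon Q,Taxon H),(Taxon B,Taxon S)).
The clade {Taxon H, Taxon Q} is supported by nectar spur: its derived state 'yes' occurs in exactly those taxa and in no other taxon (including the outgroup).

nectar spur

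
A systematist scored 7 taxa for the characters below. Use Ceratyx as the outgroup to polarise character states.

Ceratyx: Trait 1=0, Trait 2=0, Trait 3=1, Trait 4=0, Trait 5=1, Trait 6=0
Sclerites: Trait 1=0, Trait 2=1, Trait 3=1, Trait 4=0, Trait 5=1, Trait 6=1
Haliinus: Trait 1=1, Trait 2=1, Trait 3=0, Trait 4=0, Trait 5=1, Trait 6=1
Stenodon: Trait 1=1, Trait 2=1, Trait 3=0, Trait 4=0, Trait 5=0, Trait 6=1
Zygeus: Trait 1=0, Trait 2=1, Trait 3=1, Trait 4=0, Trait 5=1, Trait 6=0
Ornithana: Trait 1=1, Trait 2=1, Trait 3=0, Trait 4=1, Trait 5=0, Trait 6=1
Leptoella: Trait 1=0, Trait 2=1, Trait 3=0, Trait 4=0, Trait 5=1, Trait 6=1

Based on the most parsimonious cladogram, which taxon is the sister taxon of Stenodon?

Character polarity is set by the outgroup: the derived state is whichever differs from the outgroup's state, so for Trait 3, Trait 5 the derived state is '0', and for the remaining characters it is '1'.
Trait 1 (derived state '1') is shared by Haliinus, Ornithana, and Stenodon — a synapomorphy uniting that clade.
Trait 2 (derived state '1') is shared by all ingroup taxa — unites the whole ingroup.
Only Haliinus, Leptoella, Ornithana, and Stenodon show the derived state '0' for Trait 3, supporting them as a clade.
Trait 4 (derived state '1') is unique to Ornithana (autapomorphy; uninformative for grouping).
Only Ornithana and Stenodon show the derived state '0' for Trait 5, supporting them as a clade.
Trait 6 (derived state '1') is shared by Haliinus, Leptoella, Ornithana, Sclerites, and Stenodon — a synapomorphy uniting that clade.
Most parsimonious ingroup topology: ((Sclerites,((Haliinus,(Stenodon,Ornithana)),Leptoella)),Zygeus).
Stenodon and Ornithana form a cherry on this tree, so they are sister taxa.

Ornithana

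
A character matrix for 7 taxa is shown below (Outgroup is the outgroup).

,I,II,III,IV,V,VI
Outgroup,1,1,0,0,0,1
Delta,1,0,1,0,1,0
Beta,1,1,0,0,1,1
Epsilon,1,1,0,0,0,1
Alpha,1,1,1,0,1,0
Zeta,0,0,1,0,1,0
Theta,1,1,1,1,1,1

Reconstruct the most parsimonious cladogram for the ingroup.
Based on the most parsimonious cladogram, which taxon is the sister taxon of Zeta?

Delta

Character polarity is set by the outgroup: the derived state is whichever differs from the outgroup's state, so for I, II, VI the derived state is '0', and for the remaining characters it is '1'.
I: derived state '0' in Zeta only — an autapomorphy, so it tells us nothing about relationships among taxa.
Only Delta and Zeta show the derived state '0' for II, supporting them as a clade.
III: derived state '1' in Alpha, Delta, Theta, and Zeta only — synapomorphy for {Alpha, Delta, Theta, Zeta}.
IV (derived state '1') is unique to Theta (autapomorphy; uninformative for grouping).
V (derived state '1') is shared by Alpha, Beta, Delta, Theta, and Zeta — a synapomorphy uniting that clade.
VI (derived state '0') is shared by Alpha, Delta, and Zeta — a synapomorphy uniting that clade.
Most parsimonious ingroup topology: (((((Delta,Zeta),Alpha),Theta),Beta),Epsilon).
Zeta and Delta form a cherry on this tree, so they are sister taxa.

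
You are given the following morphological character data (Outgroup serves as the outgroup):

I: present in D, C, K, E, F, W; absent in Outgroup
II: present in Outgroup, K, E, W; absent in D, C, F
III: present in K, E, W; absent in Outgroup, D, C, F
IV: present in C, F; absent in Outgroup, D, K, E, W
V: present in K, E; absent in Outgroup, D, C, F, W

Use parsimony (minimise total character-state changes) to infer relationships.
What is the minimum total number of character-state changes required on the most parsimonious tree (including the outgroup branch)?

Character polarity is set by the outgroup: the derived state is whichever differs from the outgroup's state, so for II the derived state is 'absent', and for the remaining characters it is 'present'.
I (derived state 'present') is shared by all ingroup taxa — unites the whole ingroup.
II (derived state 'absent') is shared by C, D, and F — a synapomorphy uniting that clade.
Only E, K, and W show the derived state 'present' for III, supporting them as a clade.
IV: derived state 'present' in C and F only — synapomorphy for {C, F}.
V: derived state 'present' in E and K only — synapomorphy for {E, K}.
Most parsimonious ingroup topology: ((D,(C,F)),((K,E),W)).
Changes per character on this tree: I: 1; II: 1; III: 1; IV: 1; V: 1.
Total = 5.

5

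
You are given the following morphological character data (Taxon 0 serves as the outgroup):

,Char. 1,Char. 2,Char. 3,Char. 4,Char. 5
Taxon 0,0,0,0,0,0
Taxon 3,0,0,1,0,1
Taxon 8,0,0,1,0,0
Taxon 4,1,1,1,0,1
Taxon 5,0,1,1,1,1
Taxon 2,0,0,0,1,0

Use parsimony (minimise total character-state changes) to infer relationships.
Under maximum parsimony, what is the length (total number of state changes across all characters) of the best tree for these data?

The outgroup has state '0' for every character, so '1' is the derived state throughout.
Char. 1: derived state '1' in Taxon 4 only — an autapomorphy, so it tells us nothing about relationships among taxa.
Char. 2 (derived state '1') is shared by Taxon 4 and Taxon 5 — a synapomorphy uniting that clade.
Char. 3: derived state '1' in Taxon 3, Taxon 4, Taxon 5, and Taxon 8 only — synapomorphy for {Taxon 3, Taxon 4, Taxon 5, Taxon 8}.
Char. 4 groups Taxon 2 and Taxon 5, which is incompatible with the clades supported by the remaining characters; treating it as convergent (homoplasy) costs fewer steps than any alternative tree.
Char. 5 (derived state '1') is shared by Taxon 3, Taxon 4, and Taxon 5 — a synapomorphy uniting that clade.
Most parsimonious ingroup topology: (((Taxon 3,(Taxon 4,Taxon 5)),Taxon 8),Taxon 2).
Changes per character on this tree: Char. 1: 1; Char. 2: 1; Char. 3: 1; Char. 4: 2; Char. 5: 1.
Total = 6.

6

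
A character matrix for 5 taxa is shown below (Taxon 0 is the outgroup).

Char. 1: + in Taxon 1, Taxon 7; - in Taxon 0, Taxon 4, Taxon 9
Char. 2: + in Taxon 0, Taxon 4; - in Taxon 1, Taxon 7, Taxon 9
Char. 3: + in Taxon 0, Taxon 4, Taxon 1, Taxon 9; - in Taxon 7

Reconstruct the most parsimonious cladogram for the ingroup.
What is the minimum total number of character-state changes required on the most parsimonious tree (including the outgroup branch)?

3

Character polarity is set by the outgroup: the derived state is whichever differs from the outgroup's state, so for Char. 2, Char. 3 the derived state is '-', and for the remaining characters it is '+'.
Char. 1: derived state '+' in Taxon 1 and Taxon 7 only — synapomorphy for {Taxon 1, Taxon 7}.
Char. 2 (derived state '-') is shared by Taxon 1, Taxon 7, and Taxon 9 — a synapomorphy uniting that clade.
Char. 3: derived state '-' in Taxon 7 only — an autapomorphy, so it tells us nothing about relationships among taxa.
Most parsimonious ingroup topology: (Taxon 4,((Taxon 1,Taxon 7),Taxon 9)).
Changes per character on this tree: Char. 1: 1; Char. 2: 1; Char. 3: 1.
Total = 3.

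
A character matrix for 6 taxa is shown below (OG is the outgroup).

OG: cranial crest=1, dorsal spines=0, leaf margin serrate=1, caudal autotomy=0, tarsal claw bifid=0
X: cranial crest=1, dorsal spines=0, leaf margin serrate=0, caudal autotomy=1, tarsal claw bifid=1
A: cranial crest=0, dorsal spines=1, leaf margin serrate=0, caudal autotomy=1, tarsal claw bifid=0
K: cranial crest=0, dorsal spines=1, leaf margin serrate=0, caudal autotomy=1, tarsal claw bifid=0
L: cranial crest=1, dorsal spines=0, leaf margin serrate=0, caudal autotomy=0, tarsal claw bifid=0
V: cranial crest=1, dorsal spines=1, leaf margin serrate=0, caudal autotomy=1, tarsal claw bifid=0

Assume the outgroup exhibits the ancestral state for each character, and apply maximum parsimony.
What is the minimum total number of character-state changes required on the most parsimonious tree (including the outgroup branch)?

5

Character polarity is set by the outgroup: the derived state is whichever differs from the outgroup's state, so for cranial crest, leaf margin serrate the derived state is '0', and for the remaining characters it is '1'.
cranial crest (derived state '0') is shared by A and K — a synapomorphy uniting that clade.
dorsal spines (derived state '1') is shared by A, K, and V — a synapomorphy uniting that clade.
leaf margin serrate (derived state '0') is shared by all ingroup taxa — unites the whole ingroup.
caudal autotomy: derived state '1' in A, K, V, and X only — synapomorphy for {A, K, V, X}.
tarsal claw bifid: derived state '1' in X only — an autapomorphy, so it tells us nothing about relationships among taxa.
Most parsimonious ingroup topology: ((X,((A,K),V)),L).
Changes per character on this tree: cranial crest: 1; dorsal spines: 1; leaf margin serrate: 1; caudal autotomy: 1; tarsal claw bifid: 1.
Total = 5.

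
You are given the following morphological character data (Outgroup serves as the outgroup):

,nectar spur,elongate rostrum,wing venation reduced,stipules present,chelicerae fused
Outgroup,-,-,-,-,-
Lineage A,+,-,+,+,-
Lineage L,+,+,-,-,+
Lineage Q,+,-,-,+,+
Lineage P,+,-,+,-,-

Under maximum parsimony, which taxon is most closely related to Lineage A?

Lineage P

The outgroup has state '-' for every character, so '+' is the derived state throughout.
nectar spur (derived state '+') is shared by all ingroup taxa — unites the whole ingroup.
elongate rostrum: derived state '+' in Lineage L only — an autapomorphy, so it tells us nothing about relationships among taxa.
wing venation reduced: derived state '+' in Lineage A and Lineage P only — synapomorphy for {Lineage A, Lineage P}.
stipules present (state '+') occurs in Lineage A and Lineage Q but conflicts with the nesting implied by the other characters — most parsimoniously interpreted as homoplasy.
chelicerae fused (derived state '+') is shared by Lineage L and Lineage Q — a synapomorphy uniting that clade.
Most parsimonious ingroup topology: ((Lineage P,Lineage A),(Lineage Q,Lineage L)).
Lineage A and Lineage P form a cherry on this tree, so they are sister taxa.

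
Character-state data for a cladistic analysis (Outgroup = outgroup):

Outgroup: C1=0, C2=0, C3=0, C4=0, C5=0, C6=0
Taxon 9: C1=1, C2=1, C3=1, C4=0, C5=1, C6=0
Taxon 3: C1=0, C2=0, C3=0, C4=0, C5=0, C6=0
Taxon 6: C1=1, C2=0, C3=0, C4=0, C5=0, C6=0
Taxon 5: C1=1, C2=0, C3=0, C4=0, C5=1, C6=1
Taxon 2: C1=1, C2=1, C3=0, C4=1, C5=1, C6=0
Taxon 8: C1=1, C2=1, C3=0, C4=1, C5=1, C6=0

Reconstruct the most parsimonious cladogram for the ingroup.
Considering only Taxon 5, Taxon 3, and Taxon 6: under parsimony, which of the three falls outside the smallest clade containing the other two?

Taxon 3

The outgroup has state '0' for every character, so '1' is the derived state throughout.
C1: derived state '1' in Taxon 2, Taxon 5, Taxon 6, Taxon 8, and Taxon 9 only — synapomorphy for {Taxon 2, Taxon 5, Taxon 6, Taxon 8, Taxon 9}.
C2: derived state '1' in Taxon 2, Taxon 8, and Taxon 9 only — synapomorphy for {Taxon 2, Taxon 8, Taxon 9}.
C3 (derived state '1') is unique to Taxon 9 (autapomorphy; uninformative for grouping).
C4 (derived state '1') is shared by Taxon 2 and Taxon 8 — a synapomorphy uniting that clade.
Only Taxon 2, Taxon 5, Taxon 8, and Taxon 9 show the derived state '1' for C5, supporting them as a clade.
C6: derived state '1' in Taxon 5 only — an autapomorphy, so it tells us nothing about relationships among taxa.
Most parsimonious ingroup topology: ((((Taxon 9,(Taxon 2,Taxon 8)),Taxon 5),Taxon 6),Taxon 3).
Taxon 5 and Taxon 6 share a more recent common ancestor with each other than either does with Taxon 3, so Taxon 3 is the least closely related of the three.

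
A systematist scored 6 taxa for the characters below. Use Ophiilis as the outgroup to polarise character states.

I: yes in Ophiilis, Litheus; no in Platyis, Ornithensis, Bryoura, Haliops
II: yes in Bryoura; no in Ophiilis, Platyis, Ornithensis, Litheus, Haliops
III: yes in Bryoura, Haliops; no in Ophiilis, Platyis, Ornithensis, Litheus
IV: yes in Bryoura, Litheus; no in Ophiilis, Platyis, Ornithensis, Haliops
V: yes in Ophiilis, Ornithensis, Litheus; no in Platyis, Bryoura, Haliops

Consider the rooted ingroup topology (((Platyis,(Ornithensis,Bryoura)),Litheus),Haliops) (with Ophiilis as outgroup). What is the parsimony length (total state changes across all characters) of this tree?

Map each character onto (((Platyis,(Ornithensis,Bryoura)),Litheus),Haliops) (rooted by Ophiilis) and count the minimum state changes it requires (Fitch parsimony):
I: 2; II: 1; III: 2; IV: 2; V: 3.
Total tree length = 10.

10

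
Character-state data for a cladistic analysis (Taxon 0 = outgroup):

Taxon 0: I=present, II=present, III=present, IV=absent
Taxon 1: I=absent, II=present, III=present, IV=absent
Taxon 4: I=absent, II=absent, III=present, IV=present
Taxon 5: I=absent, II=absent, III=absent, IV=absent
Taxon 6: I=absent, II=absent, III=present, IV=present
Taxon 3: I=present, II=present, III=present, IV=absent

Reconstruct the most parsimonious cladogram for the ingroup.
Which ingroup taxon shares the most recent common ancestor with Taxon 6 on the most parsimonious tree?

Character polarity is set by the outgroup: the derived state is whichever differs from the outgroup's state, so for I, II, III the derived state is 'absent', and for the remaining characters it is 'present'.
I: derived state 'absent' in Taxon 1, Taxon 4, Taxon 5, and Taxon 6 only — synapomorphy for {Taxon 1, Taxon 4, Taxon 5, Taxon 6}.
Only Taxon 4, Taxon 5, and Taxon 6 show the derived state 'absent' for II, supporting them as a clade.
III: derived state 'absent' in Taxon 5 only — an autapomorphy, so it tells us nothing about relationships among taxa.
Only Taxon 4 and Taxon 6 show the derived state 'present' for IV, supporting them as a clade.
Most parsimonious ingroup topology: ((Taxon 1,((Taxon 4,Taxon 6),Taxon 5)),Taxon 3).
Taxon 6 and Taxon 4 form a cherry on this tree, so they are sister taxa.

Taxon 4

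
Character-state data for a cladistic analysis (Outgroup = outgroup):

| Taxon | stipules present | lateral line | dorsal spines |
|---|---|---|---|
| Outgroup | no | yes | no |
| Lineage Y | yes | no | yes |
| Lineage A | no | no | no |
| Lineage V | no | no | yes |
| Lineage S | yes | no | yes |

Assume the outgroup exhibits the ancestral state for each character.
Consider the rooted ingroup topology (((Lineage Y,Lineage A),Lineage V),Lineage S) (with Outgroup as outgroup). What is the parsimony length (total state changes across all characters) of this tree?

5

Map each character onto (((Lineage Y,Lineage A),Lineage V),Lineage S) (rooted by Outgroup) and count the minimum state changes it requires (Fitch parsimony):
stipules present: 2; lateral line: 1; dorsal spines: 2.
Total tree length = 5.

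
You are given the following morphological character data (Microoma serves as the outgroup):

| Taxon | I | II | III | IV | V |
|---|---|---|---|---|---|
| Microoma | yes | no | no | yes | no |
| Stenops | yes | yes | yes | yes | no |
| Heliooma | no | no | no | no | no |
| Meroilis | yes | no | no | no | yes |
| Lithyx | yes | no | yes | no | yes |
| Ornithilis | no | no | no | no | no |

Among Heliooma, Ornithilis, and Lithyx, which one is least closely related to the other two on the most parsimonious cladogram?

Lithyx

Character polarity is set by the outgroup: the derived state is whichever differs from the outgroup's state, so for I, IV the derived state is 'no', and for the remaining characters it is 'yes'.
I: derived state 'no' in Heliooma and Ornithilis only — synapomorphy for {Heliooma, Ornithilis}.
II (derived state 'yes') is unique to Stenops (autapomorphy; uninformative for grouping).
III groups Lithyx and Stenops, which is incompatible with the clades supported by the remaining characters; treating it as convergent (homoplasy) costs fewer steps than any alternative tree.
Only Heliooma, Lithyx, Meroilis, and Ornithilis show the derived state 'no' for IV, supporting them as a clade.
Only Lithyx and Meroilis show the derived state 'yes' for V, supporting them as a clade.
Most parsimonious ingroup topology: (Stenops,((Heliooma,Ornithilis),(Meroilis,Lithyx))).
Heliooma and Ornithilis share a more recent common ancestor with each other than either does with Lithyx, so Lithyx is the least closely related of the three.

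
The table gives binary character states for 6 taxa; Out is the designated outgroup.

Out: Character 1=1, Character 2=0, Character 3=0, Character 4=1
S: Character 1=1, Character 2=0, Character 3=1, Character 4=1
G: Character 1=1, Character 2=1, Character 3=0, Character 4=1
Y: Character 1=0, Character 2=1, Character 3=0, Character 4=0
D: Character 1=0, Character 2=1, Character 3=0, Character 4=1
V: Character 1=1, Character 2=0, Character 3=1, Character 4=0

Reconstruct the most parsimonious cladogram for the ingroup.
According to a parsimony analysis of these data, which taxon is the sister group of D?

Y

Character polarity is set by the outgroup: the derived state is whichever differs from the outgroup's state, so for Character 1, Character 4 the derived state is '0', and for the remaining characters it is '1'.
Character 1 (derived state '0') is shared by D and Y — a synapomorphy uniting that clade.
Character 2 (derived state '1') is shared by D, G, and Y — a synapomorphy uniting that clade.
Character 3: derived state '1' in S and V only — synapomorphy for {S, V}.
Character 4 (state '0') occurs in V and Y but conflicts with the nesting implied by the other characters — most parsimoniously interpreted as homoplasy.
Most parsimonious ingroup topology: ((S,V),(G,(Y,D))).
D and Y form a cherry on this tree, so they are sister taxa.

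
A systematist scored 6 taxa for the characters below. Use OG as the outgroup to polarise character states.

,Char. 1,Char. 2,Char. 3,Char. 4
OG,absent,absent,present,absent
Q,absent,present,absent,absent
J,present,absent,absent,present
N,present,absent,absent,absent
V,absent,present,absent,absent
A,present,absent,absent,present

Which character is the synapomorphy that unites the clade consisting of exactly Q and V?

Character polarity is set by the outgroup: the derived state is whichever differs from the outgroup's state, so for Char. 3 the derived state is 'absent', and for the remaining characters it is 'present'.
Only A, J, and N show the derived state 'present' for Char. 1, supporting them as a clade.
Only Q and V show the derived state 'present' for Char. 2, supporting them as a clade.
Char. 3 (derived state 'absent') is shared by all ingroup taxa — unites the whole ingroup.
Char. 4: derived state 'present' in A and J only — synapomorphy for {A, J}.
Most parsimonious ingroup topology: ((Q,V),((J,A),N)).
The clade {Q, V} is supported by Char. 2: its derived state 'present' occurs in exactly those taxa and in no other taxon (including the outgroup).

Char. 2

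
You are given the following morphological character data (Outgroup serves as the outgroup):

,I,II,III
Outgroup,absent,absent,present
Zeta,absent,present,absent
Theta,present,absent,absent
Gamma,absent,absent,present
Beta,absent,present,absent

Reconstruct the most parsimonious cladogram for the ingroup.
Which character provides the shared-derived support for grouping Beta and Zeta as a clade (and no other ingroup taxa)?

II

Character polarity is set by the outgroup: the derived state is whichever differs from the outgroup's state, so for III the derived state is 'absent', and for the remaining characters it is 'present'.
I: derived state 'present' in Theta only — an autapomorphy, so it tells us nothing about relationships among taxa.
Only Beta and Zeta show the derived state 'present' for II, supporting them as a clade.
III: derived state 'absent' in Beta, Theta, and Zeta only — synapomorphy for {Beta, Theta, Zeta}.
Most parsimonious ingroup topology: (((Zeta,Beta),Theta),Gamma).
The clade {Beta, Zeta} is supported by II: its derived state 'present' occurs in exactly those taxa and in no other taxon (including the outgroup).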